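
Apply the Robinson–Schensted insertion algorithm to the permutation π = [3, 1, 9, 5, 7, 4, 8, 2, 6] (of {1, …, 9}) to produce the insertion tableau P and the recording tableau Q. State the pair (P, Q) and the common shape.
P = [1, 2, 6, 8] / [3, 4, 7] / [5] / [9];  Q = [1, 3, 5, 7] / [2, 4, 9] / [6] / [8];  common shape = (4, 3, 1, 1)

Row-insert the values π_1, π_2, … into P one at a time, bumping the leftmost entry strictly greater than the inserted value down to the next row. The recording tableau Q records, in position (i, j), the step at which that cell was added to P.
  Insert 3 (step 1): P = [3];  Q = [1]
  Insert 1 (step 2): P = [1] / [3];  Q = [1] / [2]
  Insert 9 (step 3): P = [1, 9] / [3];  Q = [1, 3] / [2]
  Insert 5 (step 4): P = [1, 5] / [3, 9];  Q = [1, 3] / [2, 4]
  Insert 7 (step 5): P = [1, 5, 7] / [3, 9];  Q = [1, 3, 5] / [2, 4]
  Insert 4 (step 6): P = [1, 4, 7] / [3, 5] / [9];  Q = [1, 3, 5] / [2, 4] / [6]
  Insert 8 (step 7): P = [1, 4, 7, 8] / [3, 5] / [9];  Q = [1, 3, 5, 7] / [2, 4] / [6]
  Insert 2 (step 8): P = [1, 2, 7, 8] / [3, 4] / [5] / [9];  Q = [1, 3, 5, 7] / [2, 4] / [6] / [8]
  Insert 6 (step 9): P = [1, 2, 6, 8] / [3, 4, 7] / [5] / [9];  Q = [1, 3, 5, 7] / [2, 4, 9] / [6] / [8]
Final shape: (4, 3, 1, 1).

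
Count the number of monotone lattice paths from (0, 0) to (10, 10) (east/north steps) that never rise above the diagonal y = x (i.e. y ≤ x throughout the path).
Number of paths = 16796

By the reflection principle (André's argument), the number of monotone paths to (10, 10) with n ≤ m that never go above y = x is C(20, 10) − C(20, 11) = 184756 − 167960 = 16796.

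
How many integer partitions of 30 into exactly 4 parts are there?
p(30, 4 parts) = 206

Partitions of n into exactly k parts are in bijection with partitions of n − k into at most k parts (subtract 1 from each part). So p(30, exactly 4) = p(26, parts ≤ 4). Computing via the recurrence p(m, j) = p(m, j−1) + p(m−j, j) gives 206.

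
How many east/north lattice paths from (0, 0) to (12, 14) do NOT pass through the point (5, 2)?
Number of paths = 8599552

Total paths from (0, 0) to (12, 14): C(26, 12) = 9657700. Paths through (5, 2): (paths (0, 0) → (5, 2)) × (paths (5, 2) → (12, 14)) = C(7, 5) · C(19, 7) = 21 · 50388 = 1058148. Avoidance count = 9657700 − 1058148 = 8599552.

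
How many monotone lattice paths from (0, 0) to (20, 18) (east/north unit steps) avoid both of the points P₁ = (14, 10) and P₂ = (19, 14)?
Number of paths = 24829894122

Inclusion–exclusion. Total paths: C(38, 20) = 33578000610. Through P₁: C(24, 14)·C(14, 6) = 5889651768. Through P₂: C(33, 19)·C(5, 1) = 4094046000. Since P₁ is strictly southwest of P₂, a monotone path through both must visit P₁ then P₂; paths through both = C(24, 14)·C(9, 5)·C(5, 1) = 1235591280. Avoid both = 33578000610 − 5889651768 − 4094046000 + 1235591280 = 24829894122.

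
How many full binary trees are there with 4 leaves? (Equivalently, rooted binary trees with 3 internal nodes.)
C_3 = 5

These full binary trees are counted by the Catalan number C_n = (1/(n + 1)) · C(2n, n). For n = 3: C_3 = (1/4) · C(6, 3) = 20/4 = 5.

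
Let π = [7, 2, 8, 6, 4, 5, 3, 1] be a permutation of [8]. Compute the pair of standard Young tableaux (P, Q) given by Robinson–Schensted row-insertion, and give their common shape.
P = [1, 3, 5] / [2, 8] / [4] / [6] / [7];  Q = [1, 3, 6] / [2, 4] / [5] / [7] / [8];  common shape = (3, 2, 1, 1, 1)

Row-insert the values π_1, π_2, … into P one at a time, bumping the leftmost entry strictly greater than the inserted value down to the next row. The recording tableau Q records, in position (i, j), the step at which that cell was added to P.
  Insert 7 (step 1): P = [7];  Q = [1]
  Insert 2 (step 2): P = [2] / [7];  Q = [1] / [2]
  Insert 8 (step 3): P = [2, 8] / [7];  Q = [1, 3] / [2]
  Insert 6 (step 4): P = [2, 6] / [7, 8];  Q = [1, 3] / [2, 4]
  Insert 4 (step 5): P = [2, 4] / [6, 8] / [7];  Q = [1, 3] / [2, 4] / [5]
  Insert 5 (step 6): P = [2, 4, 5] / [6, 8] / [7];  Q = [1, 3, 6] / [2, 4] / [5]
  Insert 3 (step 7): P = [2, 3, 5] / [4, 8] / [6] / [7];  Q = [1, 3, 6] / [2, 4] / [5] / [7]
  Insert 1 (step 8): P = [1, 3, 5] / [2, 8] / [4] / [6] / [7];  Q = [1, 3, 6] / [2, 4] / [5] / [7] / [8]
Final shape: (3, 2, 1, 1, 1).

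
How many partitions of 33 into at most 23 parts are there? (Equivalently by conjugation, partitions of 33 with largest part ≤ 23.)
p(33, parts ≤ 23) = 10046

Use the recurrence p(n, m) = p(n, m−1) + p(n−m, m): either the largest part is < m (count p(n, m−1)) or the largest part is exactly m (remove one copy of m, count p(n−m, m)). With p(0, ·) = 1 this gives p(33, parts ≤ 23) = 10046. (By conjugating Young diagrams, this also counts partitions of 33 into at most 23 parts.)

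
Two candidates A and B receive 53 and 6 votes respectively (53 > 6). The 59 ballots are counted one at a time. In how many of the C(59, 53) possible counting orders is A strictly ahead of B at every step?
Strict-lead orderings = 35893242

Total orderings of the 59 votes with 53 for A: C(59, 53) = 45057474. By the Bertrand ballot formula (Cycle Lemma / reflection principle), the number of orderings in which A is strictly ahead of B throughout is (p − q)/(p + q) · C(p + q, p) = (53 − 6)/(53 + 6) · 45057474 = 35893242.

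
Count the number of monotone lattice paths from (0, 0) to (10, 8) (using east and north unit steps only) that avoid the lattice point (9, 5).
Number of paths = 35750

Total paths from (0, 0) to (10, 8): C(18, 10) = 43758. Paths through (9, 5): (paths (0, 0) → (9, 5)) × (paths (9, 5) → (10, 8)) = C(14, 9) · C(4, 1) = 2002 · 4 = 8008. Avoidance count = 43758 − 8008 = 35750.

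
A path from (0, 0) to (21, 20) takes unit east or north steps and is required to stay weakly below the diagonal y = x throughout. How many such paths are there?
Number of paths = 24466267020

By the reflection principle (André's argument), the number of monotone paths to (21, 20) with n ≤ m that never go above y = x is C(41, 21) − C(41, 22) = 269128937220 − 244662670200 = 24466267020.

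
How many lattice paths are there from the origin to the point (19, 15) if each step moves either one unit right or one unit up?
Number of paths = 1855967520

A monotone lattice path from (0, 0) to (19, 15) consists of 19 east steps and 15 north steps in some order, so it is determined by which 19 of the 34 steps are east. The count is C(34, 19) = 1855967520.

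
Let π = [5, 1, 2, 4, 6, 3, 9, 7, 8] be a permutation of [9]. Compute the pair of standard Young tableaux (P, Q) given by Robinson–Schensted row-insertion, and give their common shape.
P = [1, 2, 3, 6, 7, 8] / [4, 9] / [5];  Q = [1, 3, 4, 5, 7, 9] / [2, 8] / [6];  common shape = (6, 2, 1)

Row-insert the values π_1, π_2, … into P one at a time, bumping the leftmost entry strictly greater than the inserted value down to the next row. The recording tableau Q records, in position (i, j), the step at which that cell was added to P.
  Insert 5 (step 1): P = [5];  Q = [1]
  Insert 1 (step 2): P = [1] / [5];  Q = [1] / [2]
  Insert 2 (step 3): P = [1, 2] / [5];  Q = [1, 3] / [2]
  Insert 4 (step 4): P = [1, 2, 4] / [5];  Q = [1, 3, 4] / [2]
  Insert 6 (step 5): P = [1, 2, 4, 6] / [5];  Q = [1, 3, 4, 5] / [2]
  Insert 3 (step 6): P = [1, 2, 3, 6] / [4] / [5];  Q = [1, 3, 4, 5] / [2] / [6]
  Insert 9 (step 7): P = [1, 2, 3, 6, 9] / [4] / [5];  Q = [1, 3, 4, 5, 7] / [2] / [6]
  Insert 7 (step 8): P = [1, 2, 3, 6, 7] / [4, 9] / [5];  Q = [1, 3, 4, 5, 7] / [2, 8] / [6]
  Insert 8 (step 9): P = [1, 2, 3, 6, 7, 8] / [4, 9] / [5];  Q = [1, 3, 4, 5, 7, 9] / [2, 8] / [6]
Final shape: (6, 2, 1).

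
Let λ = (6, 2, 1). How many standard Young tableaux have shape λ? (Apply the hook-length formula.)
# SYT of shape (6, 2, 1) = 105

Hook-length formula: f^λ = n! / Π hook(c), product over all cells c of the Young diagram. For λ = (6, 2, 1), n = 9 boxes. Hook lengths by row (left-to-right, top-to-bottom): [8, 6, 4, 3, 2, 1]; [3, 1]; [1]. Product of hooks = 3456. So f^λ = 9! / 3456 = 362880 / 3456 = 105.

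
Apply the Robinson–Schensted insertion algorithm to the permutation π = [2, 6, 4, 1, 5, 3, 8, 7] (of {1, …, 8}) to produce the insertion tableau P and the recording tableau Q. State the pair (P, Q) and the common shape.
P = [1, 3, 5, 7] / [2, 4, 8] / [6];  Q = [1, 2, 5, 7] / [3, 6, 8] / [4];  common shape = (4, 3, 1)

Row-insert the values π_1, π_2, … into P one at a time, bumping the leftmost entry strictly greater than the inserted value down to the next row. The recording tableau Q records, in position (i, j), the step at which that cell was added to P.
  Insert 2 (step 1): P = [2];  Q = [1]
  Insert 6 (step 2): P = [2, 6];  Q = [1, 2]
  Insert 4 (step 3): P = [2, 4] / [6];  Q = [1, 2] / [3]
  Insert 1 (step 4): P = [1, 4] / [2] / [6];  Q = [1, 2] / [3] / [4]
  Insert 5 (step 5): P = [1, 4, 5] / [2] / [6];  Q = [1, 2, 5] / [3] / [4]
  Insert 3 (step 6): P = [1, 3, 5] / [2, 4] / [6];  Q = [1, 2, 5] / [3, 6] / [4]
  Insert 8 (step 7): P = [1, 3, 5, 8] / [2, 4] / [6];  Q = [1, 2, 5, 7] / [3, 6] / [4]
  Insert 7 (step 8): P = [1, 3, 5, 7] / [2, 4, 8] / [6];  Q = [1, 2, 5, 7] / [3, 6, 8] / [4]
Final shape: (4, 3, 1).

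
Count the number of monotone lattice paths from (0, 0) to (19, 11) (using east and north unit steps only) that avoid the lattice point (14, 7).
Number of paths = 39976020

Total paths from (0, 0) to (19, 11): C(30, 19) = 54627300. Paths through (14, 7): (paths (0, 0) → (14, 7)) × (paths (14, 7) → (19, 11)) = C(21, 14) · C(9, 5) = 116280 · 126 = 14651280. Avoidance count = 54627300 − 14651280 = 39976020.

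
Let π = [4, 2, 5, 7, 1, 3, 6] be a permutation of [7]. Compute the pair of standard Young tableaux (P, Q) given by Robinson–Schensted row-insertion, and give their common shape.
P = [1, 3, 6] / [2, 5, 7] / [4];  Q = [1, 3, 4] / [2, 6, 7] / [5];  common shape = (3, 3, 1)

Row-insert the values π_1, π_2, … into P one at a time, bumping the leftmost entry strictly greater than the inserted value down to the next row. The recording tableau Q records, in position (i, j), the step at which that cell was added to P.
  Insert 4 (step 1): P = [4];  Q = [1]
  Insert 2 (step 2): P = [2] / [4];  Q = [1] / [2]
  Insert 5 (step 3): P = [2, 5] / [4];  Q = [1, 3] / [2]
  Insert 7 (step 4): P = [2, 5, 7] / [4];  Q = [1, 3, 4] / [2]
  Insert 1 (step 5): P = [1, 5, 7] / [2] / [4];  Q = [1, 3, 4] / [2] / [5]
  Insert 3 (step 6): P = [1, 3, 7] / [2, 5] / [4];  Q = [1, 3, 4] / [2, 6] / [5]
  Insert 6 (step 7): P = [1, 3, 6] / [2, 5, 7] / [4];  Q = [1, 3, 4] / [2, 6, 7] / [5]
Final shape: (3, 3, 1).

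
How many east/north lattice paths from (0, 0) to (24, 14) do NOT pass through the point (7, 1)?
Number of paths = 8711475300

Total paths from (0, 0) to (24, 14): C(38, 24) = 9669554100. Paths through (7, 1): (paths (0, 0) → (7, 1)) × (paths (7, 1) → (24, 14)) = C(8, 7) · C(30, 17) = 8 · 119759850 = 958078800. Avoidance count = 9669554100 − 958078800 = 8711475300.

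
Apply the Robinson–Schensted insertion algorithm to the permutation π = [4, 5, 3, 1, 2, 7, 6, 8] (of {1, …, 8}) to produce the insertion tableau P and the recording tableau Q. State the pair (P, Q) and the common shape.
P = [1, 2, 6, 8] / [3, 5, 7] / [4];  Q = [1, 2, 6, 8] / [3, 5, 7] / [4];  common shape = (4, 3, 1)

Row-insert the values π_1, π_2, … into P one at a time, bumping the leftmost entry strictly greater than the inserted value down to the next row. The recording tableau Q records, in position (i, j), the step at which that cell was added to P.
  Insert 4 (step 1): P = [4];  Q = [1]
  Insert 5 (step 2): P = [4, 5];  Q = [1, 2]
  Insert 3 (step 3): P = [3, 5] / [4];  Q = [1, 2] / [3]
  Insert 1 (step 4): P = [1, 5] / [3] / [4];  Q = [1, 2] / [3] / [4]
  Insert 2 (step 5): P = [1, 2] / [3, 5] / [4];  Q = [1, 2] / [3, 5] / [4]
  Insert 7 (step 6): P = [1, 2, 7] / [3, 5] / [4];  Q = [1, 2, 6] / [3, 5] / [4]
  Insert 6 (step 7): P = [1, 2, 6] / [3, 5, 7] / [4];  Q = [1, 2, 6] / [3, 5, 7] / [4]
  Insert 8 (step 8): P = [1, 2, 6, 8] / [3, 5, 7] / [4];  Q = [1, 2, 6, 8] / [3, 5, 7] / [4]
Final shape: (4, 3, 1).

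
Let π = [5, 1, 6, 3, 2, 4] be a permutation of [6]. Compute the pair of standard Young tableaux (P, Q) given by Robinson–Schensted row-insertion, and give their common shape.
P = [1, 2, 4] / [3, 6] / [5];  Q = [1, 3, 6] / [2, 4] / [5];  common shape = (3, 2, 1)

Row-insert the values π_1, π_2, … into P one at a time, bumping the leftmost entry strictly greater than the inserted value down to the next row. The recording tableau Q records, in position (i, j), the step at which that cell was added to P.
  Insert 5 (step 1): P = [5];  Q = [1]
  Insert 1 (step 2): P = [1] / [5];  Q = [1] / [2]
  Insert 6 (step 3): P = [1, 6] / [5];  Q = [1, 3] / [2]
  Insert 3 (step 4): P = [1, 3] / [5, 6];  Q = [1, 3] / [2, 4]
  Insert 2 (step 5): P = [1, 2] / [3, 6] / [5];  Q = [1, 3] / [2, 4] / [5]
  Insert 4 (step 6): P = [1, 2, 4] / [3, 6] / [5];  Q = [1, 3, 6] / [2, 4] / [5]
Final shape: (3, 2, 1).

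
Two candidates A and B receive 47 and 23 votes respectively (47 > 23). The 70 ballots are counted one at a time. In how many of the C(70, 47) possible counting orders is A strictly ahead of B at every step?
Strict-lead orderings = 614265689787160320

Total orderings of the 70 votes with 47 for A: C(70, 47) = 1791608261879217600. By the Bertrand ballot formula (Cycle Lemma / reflection principle), the number of orderings in which A is strictly ahead of B throughout is (p − q)/(p + q) · C(p + q, p) = (47 − 23)/(47 + 23) · 1791608261879217600 = 614265689787160320.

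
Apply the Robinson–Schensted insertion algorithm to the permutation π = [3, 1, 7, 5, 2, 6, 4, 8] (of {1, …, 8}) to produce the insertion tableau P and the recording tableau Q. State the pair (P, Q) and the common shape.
P = [1, 2, 4, 8] / [3, 5, 6] / [7];  Q = [1, 3, 6, 8] / [2, 4, 7] / [5];  common shape = (4, 3, 1)

Row-insert the values π_1, π_2, … into P one at a time, bumping the leftmost entry strictly greater than the inserted value down to the next row. The recording tableau Q records, in position (i, j), the step at which that cell was added to P.
  Insert 3 (step 1): P = [3];  Q = [1]
  Insert 1 (step 2): P = [1] / [3];  Q = [1] / [2]
  Insert 7 (step 3): P = [1, 7] / [3];  Q = [1, 3] / [2]
  Insert 5 (step 4): P = [1, 5] / [3, 7];  Q = [1, 3] / [2, 4]
  Insert 2 (step 5): P = [1, 2] / [3, 5] / [7];  Q = [1, 3] / [2, 4] / [5]
  Insert 6 (step 6): P = [1, 2, 6] / [3, 5] / [7];  Q = [1, 3, 6] / [2, 4] / [5]
  Insert 4 (step 7): P = [1, 2, 4] / [3, 5, 6] / [7];  Q = [1, 3, 6] / [2, 4, 7] / [5]
  Insert 8 (step 8): P = [1, 2, 4, 8] / [3, 5, 6] / [7];  Q = [1, 3, 6, 8] / [2, 4, 7] / [5]
Final shape: (4, 3, 1).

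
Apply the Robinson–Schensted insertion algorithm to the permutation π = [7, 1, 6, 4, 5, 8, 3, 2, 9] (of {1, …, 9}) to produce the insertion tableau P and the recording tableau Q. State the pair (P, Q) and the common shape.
P = [1, 2, 5, 8, 9] / [3] / [4] / [6] / [7];  Q = [1, 3, 5, 6, 9] / [2] / [4] / [7] / [8];  common shape = (5, 1, 1, 1, 1)

Row-insert the values π_1, π_2, … into P one at a time, bumping the leftmost entry strictly greater than the inserted value down to the next row. The recording tableau Q records, in position (i, j), the step at which that cell was added to P.
  Insert 7 (step 1): P = [7];  Q = [1]
  Insert 1 (step 2): P = [1] / [7];  Q = [1] / [2]
  Insert 6 (step 3): P = [1, 6] / [7];  Q = [1, 3] / [2]
  Insert 4 (step 4): P = [1, 4] / [6] / [7];  Q = [1, 3] / [2] / [4]
  Insert 5 (step 5): P = [1, 4, 5] / [6] / [7];  Q = [1, 3, 5] / [2] / [4]
  Insert 8 (step 6): P = [1, 4, 5, 8] / [6] / [7];  Q = [1, 3, 5, 6] / [2] / [4]
  Insert 3 (step 7): P = [1, 3, 5, 8] / [4] / [6] / [7];  Q = [1, 3, 5, 6] / [2] / [4] / [7]
  Insert 2 (step 8): P = [1, 2, 5, 8] / [3] / [4] / [6] / [7];  Q = [1, 3, 5, 6] / [2] / [4] / [7] / [8]
  Insert 9 (step 9): P = [1, 2, 5, 8, 9] / [3] / [4] / [6] / [7];  Q = [1, 3, 5, 6, 9] / [2] / [4] / [7] / [8]
Final shape: (5, 1, 1, 1, 1).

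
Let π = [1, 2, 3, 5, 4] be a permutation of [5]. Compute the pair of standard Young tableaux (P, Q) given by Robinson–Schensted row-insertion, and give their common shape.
P = [1, 2, 3, 4] / [5];  Q = [1, 2, 3, 4] / [5];  common shape = (4, 1)

Row-insert the values π_1, π_2, … into P one at a time, bumping the leftmost entry strictly greater than the inserted value down to the next row. The recording tableau Q records, in position (i, j), the step at which that cell was added to P.
  Insert 1 (step 1): P = [1];  Q = [1]
  Insert 2 (step 2): P = [1, 2];  Q = [1, 2]
  Insert 3 (step 3): P = [1, 2, 3];  Q = [1, 2, 3]
  Insert 5 (step 4): P = [1, 2, 3, 5];  Q = [1, 2, 3, 4]
  Insert 4 (step 5): P = [1, 2, 3, 4] / [5];  Q = [1, 2, 3, 4] / [5]
Final shape: (4, 1).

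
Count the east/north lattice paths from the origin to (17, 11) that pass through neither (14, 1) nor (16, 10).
Number of paths = 10848070

Inclusion–exclusion. Total paths: C(28, 17) = 21474180. Through P₁: C(15, 14)·C(13, 3) = 4290. Through P₂: C(26, 16)·C(2, 1) = 10623470. Since P₁ is strictly southwest of P₂, a monotone path through both must visit P₁ then P₂; paths through both = C(15, 14)·C(11, 2)·C(2, 1) = 1650. Avoid both = 21474180 − 4290 − 10623470 + 1650 = 10848070.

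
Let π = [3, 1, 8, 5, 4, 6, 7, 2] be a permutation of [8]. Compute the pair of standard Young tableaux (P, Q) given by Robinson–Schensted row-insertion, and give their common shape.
P = [1, 2, 6, 7] / [3, 4] / [5] / [8];  Q = [1, 3, 6, 7] / [2, 4] / [5] / [8];  common shape = (4, 2, 1, 1)

Row-insert the values π_1, π_2, … into P one at a time, bumping the leftmost entry strictly greater than the inserted value down to the next row. The recording tableau Q records, in position (i, j), the step at which that cell was added to P.
  Insert 3 (step 1): P = [3];  Q = [1]
  Insert 1 (step 2): P = [1] / [3];  Q = [1] / [2]
  Insert 8 (step 3): P = [1, 8] / [3];  Q = [1, 3] / [2]
  Insert 5 (step 4): P = [1, 5] / [3, 8];  Q = [1, 3] / [2, 4]
  Insert 4 (step 5): P = [1, 4] / [3, 5] / [8];  Q = [1, 3] / [2, 4] / [5]
  Insert 6 (step 6): P = [1, 4, 6] / [3, 5] / [8];  Q = [1, 3, 6] / [2, 4] / [5]
  Insert 7 (step 7): P = [1, 4, 6, 7] / [3, 5] / [8];  Q = [1, 3, 6, 7] / [2, 4] / [5]
  Insert 2 (step 8): P = [1, 2, 6, 7] / [3, 4] / [5] / [8];  Q = [1, 3, 6, 7] / [2, 4] / [5] / [8]
Final shape: (4, 2, 1, 1).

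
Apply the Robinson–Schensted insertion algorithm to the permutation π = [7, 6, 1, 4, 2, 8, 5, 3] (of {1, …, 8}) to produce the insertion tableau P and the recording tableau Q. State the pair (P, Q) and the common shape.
P = [1, 2, 3] / [4, 5] / [6, 8] / [7];  Q = [1, 4, 6] / [2, 7] / [3, 8] / [5];  common shape = (3, 2, 2, 1)

Row-insert the values π_1, π_2, … into P one at a time, bumping the leftmost entry strictly greater than the inserted value down to the next row. The recording tableau Q records, in position (i, j), the step at which that cell was added to P.
  Insert 7 (step 1): P = [7];  Q = [1]
  Insert 6 (step 2): P = [6] / [7];  Q = [1] / [2]
  Insert 1 (step 3): P = [1] / [6] / [7];  Q = [1] / [2] / [3]
  Insert 4 (step 4): P = [1, 4] / [6] / [7];  Q = [1, 4] / [2] / [3]
  Insert 2 (step 5): P = [1, 2] / [4] / [6] / [7];  Q = [1, 4] / [2] / [3] / [5]
  Insert 8 (step 6): P = [1, 2, 8] / [4] / [6] / [7];  Q = [1, 4, 6] / [2] / [3] / [5]
  Insert 5 (step 7): P = [1, 2, 5] / [4, 8] / [6] / [7];  Q = [1, 4, 6] / [2, 7] / [3] / [5]
  Insert 3 (step 8): P = [1, 2, 3] / [4, 5] / [6, 8] / [7];  Q = [1, 4, 6] / [2, 7] / [3, 8] / [5]
Final shape: (3, 2, 2, 1).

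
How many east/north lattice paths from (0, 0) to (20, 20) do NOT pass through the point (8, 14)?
Number of paths = 131910318540

Total paths from (0, 0) to (20, 20): C(40, 20) = 137846528820. Paths through (8, 14): (paths (0, 0) → (8, 14)) × (paths (8, 14) → (20, 20)) = C(22, 8) · C(18, 12) = 319770 · 18564 = 5936210280. Avoidance count = 137846528820 − 5936210280 = 131910318540.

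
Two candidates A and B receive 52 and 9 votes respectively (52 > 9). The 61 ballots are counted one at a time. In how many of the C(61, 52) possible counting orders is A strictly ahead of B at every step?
Strict-lead orderings = 12224521815

Total orderings of the 61 votes with 52 for A: C(61, 52) = 17341763505. By the Bertrand ballot formula (Cycle Lemma / reflection principle), the number of orderings in which A is strictly ahead of B throughout is (p − q)/(p + q) · C(p + q, p) = (52 − 9)/(52 + 9) · 17341763505 = 12224521815.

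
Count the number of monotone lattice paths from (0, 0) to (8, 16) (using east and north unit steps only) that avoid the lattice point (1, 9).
Number of paths = 701151

Total paths from (0, 0) to (8, 16): C(24, 8) = 735471. Paths through (1, 9): (paths (0, 0) → (1, 9)) × (paths (1, 9) → (8, 16)) = C(10, 1) · C(14, 7) = 10 · 3432 = 34320. Avoidance count = 735471 − 34320 = 701151.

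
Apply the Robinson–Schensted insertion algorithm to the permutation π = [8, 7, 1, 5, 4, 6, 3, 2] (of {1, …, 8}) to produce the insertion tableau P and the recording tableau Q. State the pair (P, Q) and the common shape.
P = [1, 2, 6] / [3] / [4] / [5] / [7] / [8];  Q = [1, 4, 6] / [2] / [3] / [5] / [7] / [8];  common shape = (3, 1, 1, 1, 1, 1)

Row-insert the values π_1, π_2, … into P one at a time, bumping the leftmost entry strictly greater than the inserted value down to the next row. The recording tableau Q records, in position (i, j), the step at which that cell was added to P.
  Insert 8 (step 1): P = [8];  Q = [1]
  Insert 7 (step 2): P = [7] / [8];  Q = [1] / [2]
  Insert 1 (step 3): P = [1] / [7] / [8];  Q = [1] / [2] / [3]
  Insert 5 (step 4): P = [1, 5] / [7] / [8];  Q = [1, 4] / [2] / [3]
  Insert 4 (step 5): P = [1, 4] / [5] / [7] / [8];  Q = [1, 4] / [2] / [3] / [5]
  Insert 6 (step 6): P = [1, 4, 6] / [5] / [7] / [8];  Q = [1, 4, 6] / [2] / [3] / [5]
  Insert 3 (step 7): P = [1, 3, 6] / [4] / [5] / [7] / [8];  Q = [1, 4, 6] / [2] / [3] / [5] / [7]
  Insert 2 (step 8): P = [1, 2, 6] / [3] / [4] / [5] / [7] / [8];  Q = [1, 4, 6] / [2] / [3] / [5] / [7] / [8]
Final shape: (3, 1, 1, 1, 1, 1).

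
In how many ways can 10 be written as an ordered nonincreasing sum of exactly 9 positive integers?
p(10, 9 parts) = 1

Partitions of n into exactly k parts ↔ partitions of n − k into at most k parts (subtract 1 from each part). For n = 10, k = 9, the partitions are: 2+1+1+1+1+1+1+1+1. Count = 1.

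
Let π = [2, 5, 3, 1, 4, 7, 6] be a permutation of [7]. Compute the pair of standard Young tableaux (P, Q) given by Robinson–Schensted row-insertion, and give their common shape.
P = [1, 3, 4, 6] / [2, 7] / [5];  Q = [1, 2, 5, 6] / [3, 7] / [4];  common shape = (4, 2, 1)

Row-insert the values π_1, π_2, … into P one at a time, bumping the leftmost entry strictly greater than the inserted value down to the next row. The recording tableau Q records, in position (i, j), the step at which that cell was added to P.
  Insert 2 (step 1): P = [2];  Q = [1]
  Insert 5 (step 2): P = [2, 5];  Q = [1, 2]
  Insert 3 (step 3): P = [2, 3] / [5];  Q = [1, 2] / [3]
  Insert 1 (step 4): P = [1, 3] / [2] / [5];  Q = [1, 2] / [3] / [4]
  Insert 4 (step 5): P = [1, 3, 4] / [2] / [5];  Q = [1, 2, 5] / [3] / [4]
  Insert 7 (step 6): P = [1, 3, 4, 7] / [2] / [5];  Q = [1, 2, 5, 6] / [3] / [4]
  Insert 6 (step 7): P = [1, 3, 4, 6] / [2, 7] / [5];  Q = [1, 2, 5, 6] / [3, 7] / [4]
Final shape: (4, 2, 1).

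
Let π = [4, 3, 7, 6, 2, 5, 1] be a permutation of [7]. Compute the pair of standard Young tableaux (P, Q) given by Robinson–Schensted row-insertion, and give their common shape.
P = [1, 5] / [2, 6] / [3, 7] / [4];  Q = [1, 3] / [2, 4] / [5, 6] / [7];  common shape = (2, 2, 2, 1)

Row-insert the values π_1, π_2, … into P one at a time, bumping the leftmost entry strictly greater than the inserted value down to the next row. The recording tableau Q records, in position (i, j), the step at which that cell was added to P.
  Insert 4 (step 1): P = [4];  Q = [1]
  Insert 3 (step 2): P = [3] / [4];  Q = [1] / [2]
  Insert 7 (step 3): P = [3, 7] / [4];  Q = [1, 3] / [2]
  Insert 6 (step 4): P = [3, 6] / [4, 7];  Q = [1, 3] / [2, 4]
  Insert 2 (step 5): P = [2, 6] / [3, 7] / [4];  Q = [1, 3] / [2, 4] / [5]
  Insert 5 (step 6): P = [2, 5] / [3, 6] / [4, 7];  Q = [1, 3] / [2, 4] / [5, 6]
  Insert 1 (step 7): P = [1, 5] / [2, 6] / [3, 7] / [4];  Q = [1, 3] / [2, 4] / [5, 6] / [7]
Final shape: (2, 2, 2, 1).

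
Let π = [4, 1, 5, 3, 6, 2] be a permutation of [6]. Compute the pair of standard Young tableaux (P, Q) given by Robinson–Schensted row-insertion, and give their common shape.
P = [1, 2, 6] / [3, 5] / [4];  Q = [1, 3, 5] / [2, 4] / [6];  common shape = (3, 2, 1)

Row-insert the values π_1, π_2, … into P one at a time, bumping the leftmost entry strictly greater than the inserted value down to the next row. The recording tableau Q records, in position (i, j), the step at which that cell was added to P.
  Insert 4 (step 1): P = [4];  Q = [1]
  Insert 1 (step 2): P = [1] / [4];  Q = [1] / [2]
  Insert 5 (step 3): P = [1, 5] / [4];  Q = [1, 3] / [2]
  Insert 3 (step 4): P = [1, 3] / [4, 5];  Q = [1, 3] / [2, 4]
  Insert 6 (step 5): P = [1, 3, 6] / [4, 5];  Q = [1, 3, 5] / [2, 4]
  Insert 2 (step 6): P = [1, 2, 6] / [3, 5] / [4];  Q = [1, 3, 5] / [2, 4] / [6]
Final shape: (3, 2, 1).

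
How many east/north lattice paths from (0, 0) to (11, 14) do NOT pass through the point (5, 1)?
Number of paths = 4294608

Total paths from (0, 0) to (11, 14): C(25, 11) = 4457400. Paths through (5, 1): (paths (0, 0) → (5, 1)) × (paths (5, 1) → (11, 14)) = C(6, 5) · C(19, 6) = 6 · 27132 = 162792. Avoidance count = 4457400 − 162792 = 4294608.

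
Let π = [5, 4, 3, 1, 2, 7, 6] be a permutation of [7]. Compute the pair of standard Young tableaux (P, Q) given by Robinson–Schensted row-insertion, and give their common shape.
P = [1, 2, 6] / [3, 7] / [4] / [5];  Q = [1, 5, 6] / [2, 7] / [3] / [4];  common shape = (3, 2, 1, 1)

Row-insert the values π_1, π_2, … into P one at a time, bumping the leftmost entry strictly greater than the inserted value down to the next row. The recording tableau Q records, in position (i, j), the step at which that cell was added to P.
  Insert 5 (step 1): P = [5];  Q = [1]
  Insert 4 (step 2): P = [4] / [5];  Q = [1] / [2]
  Insert 3 (step 3): P = [3] / [4] / [5];  Q = [1] / [2] / [3]
  Insert 1 (step 4): P = [1] / [3] / [4] / [5];  Q = [1] / [2] / [3] / [4]
  Insert 2 (step 5): P = [1, 2] / [3] / [4] / [5];  Q = [1, 5] / [2] / [3] / [4]
  Insert 7 (step 6): P = [1, 2, 7] / [3] / [4] / [5];  Q = [1, 5, 6] / [2] / [3] / [4]
  Insert 6 (step 7): P = [1, 2, 6] / [3, 7] / [4] / [5];  Q = [1, 5, 6] / [2, 7] / [3] / [4]
Final shape: (3, 2, 1, 1).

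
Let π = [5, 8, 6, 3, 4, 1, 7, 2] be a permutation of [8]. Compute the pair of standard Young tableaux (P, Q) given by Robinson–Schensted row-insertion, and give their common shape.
P = [1, 2, 7] / [3, 4] / [5, 6] / [8];  Q = [1, 2, 7] / [3, 5] / [4, 8] / [6];  common shape = (3, 2, 2, 1)

Row-insert the values π_1, π_2, … into P one at a time, bumping the leftmost entry strictly greater than the inserted value down to the next row. The recording tableau Q records, in position (i, j), the step at which that cell was added to P.
  Insert 5 (step 1): P = [5];  Q = [1]
  Insert 8 (step 2): P = [5, 8];  Q = [1, 2]
  Insert 6 (step 3): P = [5, 6] / [8];  Q = [1, 2] / [3]
  Insert 3 (step 4): P = [3, 6] / [5] / [8];  Q = [1, 2] / [3] / [4]
  Insert 4 (step 5): P = [3, 4] / [5, 6] / [8];  Q = [1, 2] / [3, 5] / [4]
  Insert 1 (step 6): P = [1, 4] / [3, 6] / [5] / [8];  Q = [1, 2] / [3, 5] / [4] / [6]
  Insert 7 (step 7): P = [1, 4, 7] / [3, 6] / [5] / [8];  Q = [1, 2, 7] / [3, 5] / [4] / [6]
  Insert 2 (step 8): P = [1, 2, 7] / [3, 4] / [5, 6] / [8];  Q = [1, 2, 7] / [3, 5] / [4, 8] / [6]
Final shape: (3, 2, 2, 1).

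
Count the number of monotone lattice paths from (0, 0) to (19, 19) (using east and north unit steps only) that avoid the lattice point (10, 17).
Number of paths = 34881268125

Total paths from (0, 0) to (19, 19): C(38, 19) = 35345263800. Paths through (10, 17): (paths (0, 0) → (10, 17)) × (paths (10, 17) → (19, 19)) = C(27, 10) · C(11, 9) = 8436285 · 55 = 463995675. Avoidance count = 35345263800 − 463995675 = 34881268125.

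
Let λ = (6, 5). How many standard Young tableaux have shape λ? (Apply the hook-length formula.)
# SYT of shape (6, 5) = 132

Hook-length formula: f^λ = n! / Π hook(c), product over all cells c of the Young diagram. For λ = (6, 5), n = 11 boxes. Hook lengths by row (left-to-right, top-to-bottom): [7, 6, 5, 4, 3, 1]; [5, 4, 3, 2, 1]. Product of hooks = 302400. So f^λ = 11! / 302400 = 39916800 / 302400 = 132.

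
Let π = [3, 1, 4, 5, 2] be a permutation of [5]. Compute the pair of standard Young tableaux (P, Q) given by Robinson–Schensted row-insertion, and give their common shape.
P = [1, 2, 5] / [3, 4];  Q = [1, 3, 4] / [2, 5];  common shape = (3, 2)

Row-insert the values π_1, π_2, … into P one at a time, bumping the leftmost entry strictly greater than the inserted value down to the next row. The recording tableau Q records, in position (i, j), the step at which that cell was added to P.
  Insert 3 (step 1): P = [3];  Q = [1]
  Insert 1 (step 2): P = [1] / [3];  Q = [1] / [2]
  Insert 4 (step 3): P = [1, 4] / [3];  Q = [1, 3] / [2]
  Insert 5 (step 4): P = [1, 4, 5] / [3];  Q = [1, 3, 4] / [2]
  Insert 2 (step 5): P = [1, 2, 5] / [3, 4];  Q = [1, 3, 4] / [2, 5]
Final shape: (3, 2).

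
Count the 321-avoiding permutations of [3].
C_3 = 5

These 321-avoiding permutations are counted by the Catalan number C_n = (1/(n + 1)) · C(2n, n). For n = 3: C_3 = (1/4) · C(6, 3) = 20/4 = 5.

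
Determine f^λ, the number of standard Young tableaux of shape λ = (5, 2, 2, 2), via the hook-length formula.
# SYT of shape (5, 2, 2, 2) = 825

Hook-length formula: f^λ = n! / Π hook(c), product over all cells c of the Young diagram. For λ = (5, 2, 2, 2), n = 11 boxes. Hook lengths by row (left-to-right, top-to-bottom): [8, 7, 3, 2, 1]; [4, 3]; [3, 2]; [2, 1]. Product of hooks = 48384. So f^λ = 11! / 48384 = 39916800 / 48384 = 825.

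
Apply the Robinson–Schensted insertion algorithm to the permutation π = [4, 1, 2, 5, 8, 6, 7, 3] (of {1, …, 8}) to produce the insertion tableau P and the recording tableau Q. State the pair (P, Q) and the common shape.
P = [1, 2, 3, 6, 7] / [4, 5] / [8];  Q = [1, 3, 4, 5, 7] / [2, 6] / [8];  common shape = (5, 2, 1)

Row-insert the values π_1, π_2, … into P one at a time, bumping the leftmost entry strictly greater than the inserted value down to the next row. The recording tableau Q records, in position (i, j), the step at which that cell was added to P.
  Insert 4 (step 1): P = [4];  Q = [1]
  Insert 1 (step 2): P = [1] / [4];  Q = [1] / [2]
  Insert 2 (step 3): P = [1, 2] / [4];  Q = [1, 3] / [2]
  Insert 5 (step 4): P = [1, 2, 5] / [4];  Q = [1, 3, 4] / [2]
  Insert 8 (step 5): P = [1, 2, 5, 8] / [4];  Q = [1, 3, 4, 5] / [2]
  Insert 6 (step 6): P = [1, 2, 5, 6] / [4, 8];  Q = [1, 3, 4, 5] / [2, 6]
  Insert 7 (step 7): P = [1, 2, 5, 6, 7] / [4, 8];  Q = [1, 3, 4, 5, 7] / [2, 6]
  Insert 3 (step 8): P = [1, 2, 3, 6, 7] / [4, 5] / [8];  Q = [1, 3, 4, 5, 7] / [2, 6] / [8]
Final shape: (5, 2, 1).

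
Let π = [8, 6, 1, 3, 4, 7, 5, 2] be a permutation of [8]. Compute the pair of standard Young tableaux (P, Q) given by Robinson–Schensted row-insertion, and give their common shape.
P = [1, 2, 4, 5] / [3, 7] / [6] / [8];  Q = [1, 4, 5, 6] / [2, 7] / [3] / [8];  common shape = (4, 2, 1, 1)

Row-insert the values π_1, π_2, … into P one at a time, bumping the leftmost entry strictly greater than the inserted value down to the next row. The recording tableau Q records, in position (i, j), the step at which that cell was added to P.
  Insert 8 (step 1): P = [8];  Q = [1]
  Insert 6 (step 2): P = [6] / [8];  Q = [1] / [2]
  Insert 1 (step 3): P = [1] / [6] / [8];  Q = [1] / [2] / [3]
  Insert 3 (step 4): P = [1, 3] / [6] / [8];  Q = [1, 4] / [2] / [3]
  Insert 4 (step 5): P = [1, 3, 4] / [6] / [8];  Q = [1, 4, 5] / [2] / [3]
  Insert 7 (step 6): P = [1, 3, 4, 7] / [6] / [8];  Q = [1, 4, 5, 6] / [2] / [3]
  Insert 5 (step 7): P = [1, 3, 4, 5] / [6, 7] / [8];  Q = [1, 4, 5, 6] / [2, 7] / [3]
  Insert 2 (step 8): P = [1, 2, 4, 5] / [3, 7] / [6] / [8];  Q = [1, 4, 5, 6] / [2, 7] / [3] / [8]
Final shape: (4, 2, 1, 1).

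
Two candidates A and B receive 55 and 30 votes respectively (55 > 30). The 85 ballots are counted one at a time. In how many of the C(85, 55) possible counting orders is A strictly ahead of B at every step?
Strict-lead orderings = 24602724012065200508640

Total orderings of the 85 votes with 55 for A: C(85, 55) = 83649261641021681729376. By the Bertrand ballot formula (Cycle Lemma / reflection principle), the number of orderings in which A is strictly ahead of B throughout is (p − q)/(p + q) · C(p + q, p) = (55 − 30)/(55 + 30) · 83649261641021681729376 = 24602724012065200508640.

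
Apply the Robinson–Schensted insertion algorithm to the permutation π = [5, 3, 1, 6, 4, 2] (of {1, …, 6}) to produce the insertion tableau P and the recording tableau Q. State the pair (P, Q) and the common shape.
P = [1, 2] / [3, 4] / [5, 6];  Q = [1, 4] / [2, 5] / [3, 6];  common shape = (2, 2, 2)

Row-insert the values π_1, π_2, … into P one at a time, bumping the leftmost entry strictly greater than the inserted value down to the next row. The recording tableau Q records, in position (i, j), the step at which that cell was added to P.
  Insert 5 (step 1): P = [5];  Q = [1]
  Insert 3 (step 2): P = [3] / [5];  Q = [1] / [2]
  Insert 1 (step 3): P = [1] / [3] / [5];  Q = [1] / [2] / [3]
  Insert 6 (step 4): P = [1, 6] / [3] / [5];  Q = [1, 4] / [2] / [3]
  Insert 4 (step 5): P = [1, 4] / [3, 6] / [5];  Q = [1, 4] / [2, 5] / [3]
  Insert 2 (step 6): P = [1, 2] / [3, 4] / [5, 6];  Q = [1, 4] / [2, 5] / [3, 6]
Final shape: (2, 2, 2).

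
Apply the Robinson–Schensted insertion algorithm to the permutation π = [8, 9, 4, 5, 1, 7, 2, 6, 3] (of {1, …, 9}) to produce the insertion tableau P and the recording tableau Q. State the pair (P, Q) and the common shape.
P = [1, 2, 3] / [4, 5, 6] / [7, 9] / [8];  Q = [1, 2, 6] / [3, 4, 8] / [5, 7] / [9];  common shape = (3, 3, 2, 1)

Row-insert the values π_1, π_2, … into P one at a time, bumping the leftmost entry strictly greater than the inserted value down to the next row. The recording tableau Q records, in position (i, j), the step at which that cell was added to P.
  Insert 8 (step 1): P = [8];  Q = [1]
  Insert 9 (step 2): P = [8, 9];  Q = [1, 2]
  Insert 4 (step 3): P = [4, 9] / [8];  Q = [1, 2] / [3]
  Insert 5 (step 4): P = [4, 5] / [8, 9];  Q = [1, 2] / [3, 4]
  Insert 1 (step 5): P = [1, 5] / [4, 9] / [8];  Q = [1, 2] / [3, 4] / [5]
  Insert 7 (step 6): P = [1, 5, 7] / [4, 9] / [8];  Q = [1, 2, 6] / [3, 4] / [5]
  Insert 2 (step 7): P = [1, 2, 7] / [4, 5] / [8, 9];  Q = [1, 2, 6] / [3, 4] / [5, 7]
  Insert 6 (step 8): P = [1, 2, 6] / [4, 5, 7] / [8, 9];  Q = [1, 2, 6] / [3, 4, 8] / [5, 7]
  Insert 3 (step 9): P = [1, 2, 3] / [4, 5, 6] / [7, 9] / [8];  Q = [1, 2, 6] / [3, 4, 8] / [5, 7] / [9]
Final shape: (3, 3, 2, 1).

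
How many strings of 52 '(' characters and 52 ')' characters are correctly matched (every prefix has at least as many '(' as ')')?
C_52 = 29869166945772625950142417512

These balanced parentheses are counted by the Catalan number C_n = (1/(n + 1)) · C(2n, n). For n = 52: C_52 = (1/53) · C(104, 52) = 1583065848125949175357548128136/53 = 29869166945772625950142417512.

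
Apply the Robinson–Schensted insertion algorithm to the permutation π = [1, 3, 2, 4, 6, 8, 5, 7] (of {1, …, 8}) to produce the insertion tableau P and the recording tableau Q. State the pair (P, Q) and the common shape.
P = [1, 2, 4, 5, 7] / [3, 6, 8];  Q = [1, 2, 4, 5, 6] / [3, 7, 8];  common shape = (5, 3)

Row-insert the values π_1, π_2, … into P one at a time, bumping the leftmost entry strictly greater than the inserted value down to the next row. The recording tableau Q records, in position (i, j), the step at which that cell was added to P.
  Insert 1 (step 1): P = [1];  Q = [1]
  Insert 3 (step 2): P = [1, 3];  Q = [1, 2]
  Insert 2 (step 3): P = [1, 2] / [3];  Q = [1, 2] / [3]
  Insert 4 (step 4): P = [1, 2, 4] / [3];  Q = [1, 2, 4] / [3]
  Insert 6 (step 5): P = [1, 2, 4, 6] / [3];  Q = [1, 2, 4, 5] / [3]
  Insert 8 (step 6): P = [1, 2, 4, 6, 8] / [3];  Q = [1, 2, 4, 5, 6] / [3]
  Insert 5 (step 7): P = [1, 2, 4, 5, 8] / [3, 6];  Q = [1, 2, 4, 5, 6] / [3, 7]
  Insert 7 (step 8): P = [1, 2, 4, 5, 7] / [3, 6, 8];  Q = [1, 2, 4, 5, 6] / [3, 7, 8]
Final shape: (5, 3).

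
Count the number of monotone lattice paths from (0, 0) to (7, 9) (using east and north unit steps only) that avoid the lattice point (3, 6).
Number of paths = 8500

Total paths from (0, 0) to (7, 9): C(16, 7) = 11440. Paths through (3, 6): (paths (0, 0) → (3, 6)) × (paths (3, 6) → (7, 9)) = C(9, 3) · C(7, 4) = 84 · 35 = 2940. Avoidance count = 11440 − 2940 = 8500.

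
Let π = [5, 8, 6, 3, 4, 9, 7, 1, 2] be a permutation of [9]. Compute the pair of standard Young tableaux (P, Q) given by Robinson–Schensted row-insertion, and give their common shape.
P = [1, 2, 7] / [3, 4, 9] / [5, 6] / [8];  Q = [1, 2, 6] / [3, 5, 7] / [4, 9] / [8];  common shape = (3, 3, 2, 1)

Row-insert the values π_1, π_2, … into P one at a time, bumping the leftmost entry strictly greater than the inserted value down to the next row. The recording tableau Q records, in position (i, j), the step at which that cell was added to P.
  Insert 5 (step 1): P = [5];  Q = [1]
  Insert 8 (step 2): P = [5, 8];  Q = [1, 2]
  Insert 6 (step 3): P = [5, 6] / [8];  Q = [1, 2] / [3]
  Insert 3 (step 4): P = [3, 6] / [5] / [8];  Q = [1, 2] / [3] / [4]
  Insert 4 (step 5): P = [3, 4] / [5, 6] / [8];  Q = [1, 2] / [3, 5] / [4]
  Insert 9 (step 6): P = [3, 4, 9] / [5, 6] / [8];  Q = [1, 2, 6] / [3, 5] / [4]
  Insert 7 (step 7): P = [3, 4, 7] / [5, 6, 9] / [8];  Q = [1, 2, 6] / [3, 5, 7] / [4]
  Insert 1 (step 8): P = [1, 4, 7] / [3, 6, 9] / [5] / [8];  Q = [1, 2, 6] / [3, 5, 7] / [4] / [8]
  Insert 2 (step 9): P = [1, 2, 7] / [3, 4, 9] / [5, 6] / [8];  Q = [1, 2, 6] / [3, 5, 7] / [4, 9] / [8]
Final shape: (3, 3, 2, 1).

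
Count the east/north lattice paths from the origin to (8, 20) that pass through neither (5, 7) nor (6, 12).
Number of paths = 2043045

Inclusion–exclusion. Total paths: C(28, 8) = 3108105. Through P₁: C(12, 5)·C(16, 3) = 443520. Through P₂: C(18, 6)·C(10, 2) = 835380. Since P₁ is strictly southwest of P₂, a monotone path through both must visit P₁ then P₂; paths through both = C(12, 5)·C(6, 1)·C(10, 2) = 213840. Avoid both = 3108105 − 443520 − 835380 + 213840 = 2043045.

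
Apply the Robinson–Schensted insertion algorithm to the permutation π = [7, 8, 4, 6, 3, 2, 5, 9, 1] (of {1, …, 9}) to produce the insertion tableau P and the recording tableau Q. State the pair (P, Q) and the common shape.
P = [1, 5, 9] / [2, 6] / [3, 8] / [4] / [7];  Q = [1, 2, 8] / [3, 4] / [5, 7] / [6] / [9];  common shape = (3, 2, 2, 1, 1)

Row-insert the values π_1, π_2, … into P one at a time, bumping the leftmost entry strictly greater than the inserted value down to the next row. The recording tableau Q records, in position (i, j), the step at which that cell was added to P.
  Insert 7 (step 1): P = [7];  Q = [1]
  Insert 8 (step 2): P = [7, 8];  Q = [1, 2]
  Insert 4 (step 3): P = [4, 8] / [7];  Q = [1, 2] / [3]
  Insert 6 (step 4): P = [4, 6] / [7, 8];  Q = [1, 2] / [3, 4]
  Insert 3 (step 5): P = [3, 6] / [4, 8] / [7];  Q = [1, 2] / [3, 4] / [5]
  Insert 2 (step 6): P = [2, 6] / [3, 8] / [4] / [7];  Q = [1, 2] / [3, 4] / [5] / [6]
  Insert 5 (step 7): P = [2, 5] / [3, 6] / [4, 8] / [7];  Q = [1, 2] / [3, 4] / [5, 7] / [6]
  Insert 9 (step 8): P = [2, 5, 9] / [3, 6] / [4, 8] / [7];  Q = [1, 2, 8] / [3, 4] / [5, 7] / [6]
  Insert 1 (step 9): P = [1, 5, 9] / [2, 6] / [3, 8] / [4] / [7];  Q = [1, 2, 8] / [3, 4] / [5, 7] / [6] / [9]
Final shape: (3, 2, 2, 1, 1).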